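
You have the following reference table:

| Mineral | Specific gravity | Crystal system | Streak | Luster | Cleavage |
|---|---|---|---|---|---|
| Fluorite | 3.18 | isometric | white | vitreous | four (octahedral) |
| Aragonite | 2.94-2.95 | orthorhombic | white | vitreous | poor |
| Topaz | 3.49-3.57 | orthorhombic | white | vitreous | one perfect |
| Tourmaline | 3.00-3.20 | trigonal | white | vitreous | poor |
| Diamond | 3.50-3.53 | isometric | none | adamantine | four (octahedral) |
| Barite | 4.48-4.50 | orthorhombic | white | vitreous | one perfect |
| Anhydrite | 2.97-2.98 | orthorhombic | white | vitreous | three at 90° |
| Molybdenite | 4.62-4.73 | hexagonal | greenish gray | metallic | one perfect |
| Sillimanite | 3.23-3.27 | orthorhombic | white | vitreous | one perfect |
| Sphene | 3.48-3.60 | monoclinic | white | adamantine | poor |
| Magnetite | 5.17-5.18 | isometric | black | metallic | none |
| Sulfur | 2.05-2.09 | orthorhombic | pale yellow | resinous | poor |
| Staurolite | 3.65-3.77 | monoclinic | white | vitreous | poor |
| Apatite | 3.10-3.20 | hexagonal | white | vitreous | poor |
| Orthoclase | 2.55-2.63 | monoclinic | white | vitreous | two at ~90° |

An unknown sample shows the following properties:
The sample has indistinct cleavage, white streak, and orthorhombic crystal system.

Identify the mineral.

Aragonite

Indistinct cleavage — Aragonite, Tourmaline, Sphene, Sulfur, Staurolite, Apatite remain.
White streak eliminates Sulfur.
Orthorhombic crystal system — leaves Aragonite.
The only mineral consistent with every observation is Aragonite.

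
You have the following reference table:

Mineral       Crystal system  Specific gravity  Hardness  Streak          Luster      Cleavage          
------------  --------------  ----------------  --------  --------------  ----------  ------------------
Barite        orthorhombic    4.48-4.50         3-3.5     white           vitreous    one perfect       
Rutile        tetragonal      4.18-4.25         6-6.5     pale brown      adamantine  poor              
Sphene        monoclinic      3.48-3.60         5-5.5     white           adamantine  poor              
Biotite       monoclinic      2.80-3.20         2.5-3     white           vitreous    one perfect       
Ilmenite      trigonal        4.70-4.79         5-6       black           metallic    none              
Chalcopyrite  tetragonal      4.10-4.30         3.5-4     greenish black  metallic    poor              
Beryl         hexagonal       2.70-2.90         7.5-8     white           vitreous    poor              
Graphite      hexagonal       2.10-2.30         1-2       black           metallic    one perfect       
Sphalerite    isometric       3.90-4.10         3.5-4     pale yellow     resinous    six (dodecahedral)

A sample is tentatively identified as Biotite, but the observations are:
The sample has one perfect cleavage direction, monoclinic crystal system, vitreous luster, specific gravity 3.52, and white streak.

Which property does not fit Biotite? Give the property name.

specific gravity

One perfect cleavage direction: Biotite has cleavage one perfect — agrees.
Monoclinic crystal system: Biotite has monoclinic system — agrees.
Vitreous luster: Biotite has vitreous luster — agrees.
Specific gravity 3.52: Biotite has SG 2.80-3.20 — inconsistent.
White streak: Biotite has white streak — agrees.
Only the specific gravity is inconsistent.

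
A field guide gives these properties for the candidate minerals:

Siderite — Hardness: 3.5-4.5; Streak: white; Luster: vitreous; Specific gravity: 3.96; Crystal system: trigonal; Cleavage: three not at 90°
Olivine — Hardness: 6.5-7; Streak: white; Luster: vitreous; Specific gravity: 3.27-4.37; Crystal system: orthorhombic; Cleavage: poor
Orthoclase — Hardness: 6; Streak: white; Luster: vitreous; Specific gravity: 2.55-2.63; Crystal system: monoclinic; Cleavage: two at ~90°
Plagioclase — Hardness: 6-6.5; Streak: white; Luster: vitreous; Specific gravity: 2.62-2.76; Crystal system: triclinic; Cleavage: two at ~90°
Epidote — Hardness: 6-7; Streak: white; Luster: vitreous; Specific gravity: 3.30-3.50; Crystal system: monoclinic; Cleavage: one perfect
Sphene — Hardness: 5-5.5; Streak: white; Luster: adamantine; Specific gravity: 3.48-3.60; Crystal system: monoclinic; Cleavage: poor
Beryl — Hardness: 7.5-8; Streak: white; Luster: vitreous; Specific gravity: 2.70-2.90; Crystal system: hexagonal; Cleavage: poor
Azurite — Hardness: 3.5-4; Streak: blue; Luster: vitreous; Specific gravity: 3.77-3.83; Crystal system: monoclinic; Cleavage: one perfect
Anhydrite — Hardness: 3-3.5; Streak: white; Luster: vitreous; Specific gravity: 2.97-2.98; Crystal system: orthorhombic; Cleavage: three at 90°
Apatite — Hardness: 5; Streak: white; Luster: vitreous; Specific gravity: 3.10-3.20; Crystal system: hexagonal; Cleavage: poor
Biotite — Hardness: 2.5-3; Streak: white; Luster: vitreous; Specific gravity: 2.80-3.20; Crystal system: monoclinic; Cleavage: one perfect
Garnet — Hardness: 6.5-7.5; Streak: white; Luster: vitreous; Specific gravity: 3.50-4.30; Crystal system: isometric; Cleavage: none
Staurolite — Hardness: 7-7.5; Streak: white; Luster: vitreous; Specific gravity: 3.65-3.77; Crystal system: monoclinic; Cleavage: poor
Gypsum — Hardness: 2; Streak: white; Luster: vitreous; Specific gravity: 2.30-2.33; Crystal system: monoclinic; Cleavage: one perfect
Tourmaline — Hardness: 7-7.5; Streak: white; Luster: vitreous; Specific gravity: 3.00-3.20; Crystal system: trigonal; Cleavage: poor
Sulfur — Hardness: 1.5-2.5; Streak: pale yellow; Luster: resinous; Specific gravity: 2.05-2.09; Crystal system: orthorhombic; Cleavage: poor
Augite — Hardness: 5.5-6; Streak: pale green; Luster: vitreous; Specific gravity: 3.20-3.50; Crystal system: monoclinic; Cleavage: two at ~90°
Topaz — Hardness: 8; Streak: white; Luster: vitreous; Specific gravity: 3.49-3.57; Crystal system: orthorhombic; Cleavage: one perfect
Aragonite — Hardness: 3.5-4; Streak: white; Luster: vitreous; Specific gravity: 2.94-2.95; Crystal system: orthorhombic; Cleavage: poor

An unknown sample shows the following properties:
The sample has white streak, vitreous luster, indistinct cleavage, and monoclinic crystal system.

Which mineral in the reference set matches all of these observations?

White streak rules out Azurite, Sulfur, Augite.
Vitreous luster rules out Sphene.
Indistinct cleavage — leaves Olivine, Beryl, Apatite, Staurolite, Tourmaline, Aragonite.
Monoclinic crystal system — leaves Staurolite.
The only mineral consistent with every observation is Staurolite.

Staurolite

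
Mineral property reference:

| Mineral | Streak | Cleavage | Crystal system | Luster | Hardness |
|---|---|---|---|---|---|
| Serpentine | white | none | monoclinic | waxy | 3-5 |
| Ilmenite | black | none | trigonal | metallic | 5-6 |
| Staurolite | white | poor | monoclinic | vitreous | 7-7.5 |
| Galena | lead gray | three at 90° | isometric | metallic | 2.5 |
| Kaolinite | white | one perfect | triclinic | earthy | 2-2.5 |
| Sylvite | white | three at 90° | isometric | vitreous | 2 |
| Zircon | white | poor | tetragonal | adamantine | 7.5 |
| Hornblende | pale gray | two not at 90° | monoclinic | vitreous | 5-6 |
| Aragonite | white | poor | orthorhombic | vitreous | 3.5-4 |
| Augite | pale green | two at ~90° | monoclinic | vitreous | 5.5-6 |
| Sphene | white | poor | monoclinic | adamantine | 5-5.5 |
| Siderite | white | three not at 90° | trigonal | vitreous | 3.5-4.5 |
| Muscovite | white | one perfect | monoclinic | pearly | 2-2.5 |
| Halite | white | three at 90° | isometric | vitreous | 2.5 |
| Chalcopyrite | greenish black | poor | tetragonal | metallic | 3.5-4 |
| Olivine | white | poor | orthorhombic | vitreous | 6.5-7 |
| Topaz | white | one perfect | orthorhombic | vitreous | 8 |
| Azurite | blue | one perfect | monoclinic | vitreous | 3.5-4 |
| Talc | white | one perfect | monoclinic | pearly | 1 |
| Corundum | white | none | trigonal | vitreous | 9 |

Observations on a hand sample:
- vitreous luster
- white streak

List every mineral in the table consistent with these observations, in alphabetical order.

Vitreous luster: only Staurolite, Sylvite, Hornblende, Aragonite, Augite, Siderite, Halite, Olivine, Topaz, Azurite, Corundum remain.
White streak rules out Hornblende, Augite, Azurite.
The minerals that satisfy all observations are Aragonite, Corundum, Halite, Olivine, Siderite, Staurolite, Sylvite, Topaz.

Aragonite, Corundum, Halite, Olivine, Siderite, Staurolite, Sylvite, Topaz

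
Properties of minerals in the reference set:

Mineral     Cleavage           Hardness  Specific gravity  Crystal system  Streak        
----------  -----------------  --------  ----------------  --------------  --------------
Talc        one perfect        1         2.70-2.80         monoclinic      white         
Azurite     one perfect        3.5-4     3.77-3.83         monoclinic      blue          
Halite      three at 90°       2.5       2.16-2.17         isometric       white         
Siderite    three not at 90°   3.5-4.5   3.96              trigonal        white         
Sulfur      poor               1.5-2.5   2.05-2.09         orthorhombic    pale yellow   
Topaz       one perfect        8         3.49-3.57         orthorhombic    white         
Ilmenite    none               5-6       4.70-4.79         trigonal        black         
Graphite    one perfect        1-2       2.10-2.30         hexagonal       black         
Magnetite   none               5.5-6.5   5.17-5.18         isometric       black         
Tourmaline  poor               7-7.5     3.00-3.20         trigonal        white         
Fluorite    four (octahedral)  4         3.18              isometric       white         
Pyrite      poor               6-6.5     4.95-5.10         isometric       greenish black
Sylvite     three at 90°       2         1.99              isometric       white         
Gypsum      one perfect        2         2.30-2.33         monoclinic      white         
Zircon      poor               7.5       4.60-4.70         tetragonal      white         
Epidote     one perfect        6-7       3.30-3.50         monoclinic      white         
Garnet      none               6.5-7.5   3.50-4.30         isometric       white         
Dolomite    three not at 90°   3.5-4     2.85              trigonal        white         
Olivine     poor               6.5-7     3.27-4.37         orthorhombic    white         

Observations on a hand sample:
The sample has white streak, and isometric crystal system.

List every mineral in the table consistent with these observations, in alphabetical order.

White streak is inconsistent with Azurite, Sulfur, Ilmenite, Graphite, Magnetite, Pyrite.
Isometric crystal system — Halite, Fluorite, Sylvite, Garnet remain.
The minerals that satisfy all observations are Fluorite, Garnet, Halite, Sylvite.

Fluorite, Garnet, Halite, Sylvite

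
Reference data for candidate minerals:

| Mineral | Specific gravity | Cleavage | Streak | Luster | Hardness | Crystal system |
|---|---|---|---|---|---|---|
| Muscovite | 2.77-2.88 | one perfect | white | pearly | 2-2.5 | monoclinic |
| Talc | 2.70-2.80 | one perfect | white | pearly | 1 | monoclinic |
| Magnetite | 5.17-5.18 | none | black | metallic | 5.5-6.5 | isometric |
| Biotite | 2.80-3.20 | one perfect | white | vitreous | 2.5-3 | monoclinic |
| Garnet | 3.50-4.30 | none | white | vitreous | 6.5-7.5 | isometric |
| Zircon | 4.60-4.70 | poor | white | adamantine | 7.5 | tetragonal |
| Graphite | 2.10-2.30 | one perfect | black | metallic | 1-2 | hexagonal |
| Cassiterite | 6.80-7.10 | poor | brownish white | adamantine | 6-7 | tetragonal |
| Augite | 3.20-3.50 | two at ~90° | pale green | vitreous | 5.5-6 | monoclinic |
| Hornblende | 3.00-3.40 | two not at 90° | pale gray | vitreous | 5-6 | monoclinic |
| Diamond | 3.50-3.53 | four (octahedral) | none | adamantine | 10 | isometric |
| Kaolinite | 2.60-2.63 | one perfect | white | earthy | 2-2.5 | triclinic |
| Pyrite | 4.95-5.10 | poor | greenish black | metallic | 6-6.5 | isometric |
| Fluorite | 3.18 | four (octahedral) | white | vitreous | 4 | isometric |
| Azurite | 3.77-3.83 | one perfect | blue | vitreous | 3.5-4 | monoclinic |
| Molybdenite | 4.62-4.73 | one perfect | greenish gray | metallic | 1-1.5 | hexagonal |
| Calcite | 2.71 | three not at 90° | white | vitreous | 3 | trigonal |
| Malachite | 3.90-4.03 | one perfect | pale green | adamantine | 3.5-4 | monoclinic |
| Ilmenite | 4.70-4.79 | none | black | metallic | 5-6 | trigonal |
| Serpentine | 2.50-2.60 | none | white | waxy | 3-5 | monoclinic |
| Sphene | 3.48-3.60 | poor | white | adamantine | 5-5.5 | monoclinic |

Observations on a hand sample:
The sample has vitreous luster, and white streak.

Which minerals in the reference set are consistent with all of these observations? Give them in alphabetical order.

Vitreous luster — leaves Biotite, Garnet, Augite, Hornblende, Fluorite, Azurite, Calcite.
White streak rules out Augite, Hornblende, Azurite.
The minerals that satisfy all observations are Biotite, Calcite, Fluorite, Garnet.

Biotite, Calcite, Fluorite, Garnet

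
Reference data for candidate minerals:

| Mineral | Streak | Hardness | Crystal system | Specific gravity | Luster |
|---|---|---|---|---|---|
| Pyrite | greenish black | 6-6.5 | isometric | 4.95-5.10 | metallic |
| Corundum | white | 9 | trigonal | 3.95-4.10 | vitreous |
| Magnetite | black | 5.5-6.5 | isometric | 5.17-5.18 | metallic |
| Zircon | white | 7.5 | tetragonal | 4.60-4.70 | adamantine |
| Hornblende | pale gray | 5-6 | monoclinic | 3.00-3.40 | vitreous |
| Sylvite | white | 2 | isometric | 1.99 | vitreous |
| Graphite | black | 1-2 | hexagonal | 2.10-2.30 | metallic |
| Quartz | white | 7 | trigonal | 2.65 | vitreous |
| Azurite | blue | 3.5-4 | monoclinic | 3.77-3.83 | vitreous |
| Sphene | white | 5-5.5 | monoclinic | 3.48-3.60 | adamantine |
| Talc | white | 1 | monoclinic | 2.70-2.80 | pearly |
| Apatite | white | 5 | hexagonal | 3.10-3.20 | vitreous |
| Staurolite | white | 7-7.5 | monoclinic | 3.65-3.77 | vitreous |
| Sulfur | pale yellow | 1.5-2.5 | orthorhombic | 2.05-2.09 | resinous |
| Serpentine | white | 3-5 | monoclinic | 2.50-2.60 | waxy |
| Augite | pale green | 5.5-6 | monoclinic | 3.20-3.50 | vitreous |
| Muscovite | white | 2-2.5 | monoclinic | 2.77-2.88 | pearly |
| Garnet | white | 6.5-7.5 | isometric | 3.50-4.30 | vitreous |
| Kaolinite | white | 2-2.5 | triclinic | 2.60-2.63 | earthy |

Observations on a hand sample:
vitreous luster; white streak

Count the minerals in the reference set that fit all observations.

Vitreous luster — narrows the field to Corundum, Hornblende, Sylvite, Quartz, Azurite, Apatite, Staurolite, Augite, Garnet.
White streak is inconsistent with Hornblende, Azurite, Augite.
Remaining candidates: Apatite, Corundum, Garnet, Quartz, Staurolite, Sylvite.
That is 6 minerals.

6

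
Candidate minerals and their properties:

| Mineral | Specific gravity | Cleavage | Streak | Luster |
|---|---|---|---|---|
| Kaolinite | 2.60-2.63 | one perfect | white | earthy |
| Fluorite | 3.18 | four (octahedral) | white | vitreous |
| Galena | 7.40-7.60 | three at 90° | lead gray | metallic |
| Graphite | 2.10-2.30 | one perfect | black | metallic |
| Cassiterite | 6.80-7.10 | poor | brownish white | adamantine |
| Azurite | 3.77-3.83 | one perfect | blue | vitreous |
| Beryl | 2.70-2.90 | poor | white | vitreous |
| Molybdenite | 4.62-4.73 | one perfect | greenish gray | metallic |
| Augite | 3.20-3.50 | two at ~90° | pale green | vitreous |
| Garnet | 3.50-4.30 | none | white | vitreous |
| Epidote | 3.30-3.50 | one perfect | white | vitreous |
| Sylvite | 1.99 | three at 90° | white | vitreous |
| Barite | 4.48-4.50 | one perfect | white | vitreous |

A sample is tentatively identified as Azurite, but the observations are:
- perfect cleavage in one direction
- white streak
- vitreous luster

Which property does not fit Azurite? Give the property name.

streak

Perfect cleavage in one direction: Azurite has cleavage one perfect — consistent.
White streak: Azurite has blue streak — inconsistent.
Vitreous luster: Azurite has vitreous luster — consistent.
Only the streak is inconsistent.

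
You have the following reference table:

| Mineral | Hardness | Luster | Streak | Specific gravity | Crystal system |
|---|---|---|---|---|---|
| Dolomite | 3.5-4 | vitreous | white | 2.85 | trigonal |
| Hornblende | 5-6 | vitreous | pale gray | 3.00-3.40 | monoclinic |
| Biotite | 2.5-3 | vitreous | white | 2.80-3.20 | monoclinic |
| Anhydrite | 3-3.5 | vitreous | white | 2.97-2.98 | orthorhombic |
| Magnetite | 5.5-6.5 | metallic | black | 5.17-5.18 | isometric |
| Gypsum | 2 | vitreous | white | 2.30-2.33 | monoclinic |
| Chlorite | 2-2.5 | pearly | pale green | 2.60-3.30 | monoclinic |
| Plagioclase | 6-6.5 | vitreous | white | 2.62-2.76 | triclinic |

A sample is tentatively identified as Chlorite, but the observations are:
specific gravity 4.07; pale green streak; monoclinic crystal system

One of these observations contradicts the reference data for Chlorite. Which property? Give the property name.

specific gravity

Specific gravity 4.07: Chlorite has SG 2.60-3.30 — outside the reference range.
Pale green streak: Chlorite has pale green streak — consistent.
Monoclinic crystal system: Chlorite has monoclinic system — consistent.
Everything matches except the specific gravity.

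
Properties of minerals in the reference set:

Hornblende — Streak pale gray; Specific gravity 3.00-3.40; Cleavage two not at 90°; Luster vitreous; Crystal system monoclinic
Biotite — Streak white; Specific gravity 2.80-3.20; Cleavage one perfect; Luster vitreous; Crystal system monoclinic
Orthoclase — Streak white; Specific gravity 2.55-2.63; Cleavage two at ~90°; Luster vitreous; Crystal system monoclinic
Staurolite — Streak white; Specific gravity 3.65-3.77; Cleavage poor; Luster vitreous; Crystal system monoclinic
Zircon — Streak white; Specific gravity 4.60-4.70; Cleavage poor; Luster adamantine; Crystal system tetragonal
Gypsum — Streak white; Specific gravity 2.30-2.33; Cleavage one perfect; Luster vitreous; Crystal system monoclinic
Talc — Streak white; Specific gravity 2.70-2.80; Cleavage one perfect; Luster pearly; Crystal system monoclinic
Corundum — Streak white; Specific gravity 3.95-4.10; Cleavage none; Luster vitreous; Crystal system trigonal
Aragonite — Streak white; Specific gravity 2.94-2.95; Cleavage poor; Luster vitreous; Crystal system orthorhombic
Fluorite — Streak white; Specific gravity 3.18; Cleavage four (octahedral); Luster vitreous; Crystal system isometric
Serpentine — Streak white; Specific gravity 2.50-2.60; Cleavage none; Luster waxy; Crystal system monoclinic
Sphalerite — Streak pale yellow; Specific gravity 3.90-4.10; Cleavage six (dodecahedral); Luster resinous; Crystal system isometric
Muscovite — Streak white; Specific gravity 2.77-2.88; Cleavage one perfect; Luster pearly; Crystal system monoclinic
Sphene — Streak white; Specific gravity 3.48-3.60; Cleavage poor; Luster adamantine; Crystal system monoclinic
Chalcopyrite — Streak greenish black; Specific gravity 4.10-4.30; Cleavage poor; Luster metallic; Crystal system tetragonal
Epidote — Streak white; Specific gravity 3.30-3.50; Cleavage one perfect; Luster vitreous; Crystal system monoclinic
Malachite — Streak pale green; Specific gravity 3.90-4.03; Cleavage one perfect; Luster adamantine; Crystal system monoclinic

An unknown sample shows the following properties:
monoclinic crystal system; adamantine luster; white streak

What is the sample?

Monoclinic crystal system excludes Zircon, Corundum, Aragonite, Fluorite, Sphalerite, Chalcopyrite.
Adamantine luster: only Sphene, Malachite remain.
White streak is inconsistent with Malachite.
Only Sphene satisfies all observations.

Sphene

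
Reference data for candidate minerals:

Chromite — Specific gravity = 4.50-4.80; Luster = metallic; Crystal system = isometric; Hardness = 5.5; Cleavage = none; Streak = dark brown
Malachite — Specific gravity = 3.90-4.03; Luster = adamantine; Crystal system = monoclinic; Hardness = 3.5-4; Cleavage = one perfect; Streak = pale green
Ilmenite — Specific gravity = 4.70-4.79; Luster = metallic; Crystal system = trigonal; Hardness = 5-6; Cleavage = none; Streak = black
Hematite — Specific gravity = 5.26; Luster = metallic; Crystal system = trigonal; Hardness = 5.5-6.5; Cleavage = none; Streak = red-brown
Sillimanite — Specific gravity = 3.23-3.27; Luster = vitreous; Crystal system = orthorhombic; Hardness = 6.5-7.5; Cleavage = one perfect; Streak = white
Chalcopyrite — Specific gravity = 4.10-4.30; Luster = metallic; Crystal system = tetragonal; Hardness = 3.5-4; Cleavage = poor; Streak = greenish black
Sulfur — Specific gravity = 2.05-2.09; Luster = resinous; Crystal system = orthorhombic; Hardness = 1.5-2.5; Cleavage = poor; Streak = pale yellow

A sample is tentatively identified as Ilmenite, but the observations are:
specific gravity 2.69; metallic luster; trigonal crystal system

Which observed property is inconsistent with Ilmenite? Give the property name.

specific gravity

Specific gravity 2.69: Ilmenite has SG 4.70-4.79 — does not match.
Metallic luster: Ilmenite has metallic luster — matches.
Trigonal crystal system: Ilmenite has trigonal system — matches.
The specific gravity is the one property that does not fit.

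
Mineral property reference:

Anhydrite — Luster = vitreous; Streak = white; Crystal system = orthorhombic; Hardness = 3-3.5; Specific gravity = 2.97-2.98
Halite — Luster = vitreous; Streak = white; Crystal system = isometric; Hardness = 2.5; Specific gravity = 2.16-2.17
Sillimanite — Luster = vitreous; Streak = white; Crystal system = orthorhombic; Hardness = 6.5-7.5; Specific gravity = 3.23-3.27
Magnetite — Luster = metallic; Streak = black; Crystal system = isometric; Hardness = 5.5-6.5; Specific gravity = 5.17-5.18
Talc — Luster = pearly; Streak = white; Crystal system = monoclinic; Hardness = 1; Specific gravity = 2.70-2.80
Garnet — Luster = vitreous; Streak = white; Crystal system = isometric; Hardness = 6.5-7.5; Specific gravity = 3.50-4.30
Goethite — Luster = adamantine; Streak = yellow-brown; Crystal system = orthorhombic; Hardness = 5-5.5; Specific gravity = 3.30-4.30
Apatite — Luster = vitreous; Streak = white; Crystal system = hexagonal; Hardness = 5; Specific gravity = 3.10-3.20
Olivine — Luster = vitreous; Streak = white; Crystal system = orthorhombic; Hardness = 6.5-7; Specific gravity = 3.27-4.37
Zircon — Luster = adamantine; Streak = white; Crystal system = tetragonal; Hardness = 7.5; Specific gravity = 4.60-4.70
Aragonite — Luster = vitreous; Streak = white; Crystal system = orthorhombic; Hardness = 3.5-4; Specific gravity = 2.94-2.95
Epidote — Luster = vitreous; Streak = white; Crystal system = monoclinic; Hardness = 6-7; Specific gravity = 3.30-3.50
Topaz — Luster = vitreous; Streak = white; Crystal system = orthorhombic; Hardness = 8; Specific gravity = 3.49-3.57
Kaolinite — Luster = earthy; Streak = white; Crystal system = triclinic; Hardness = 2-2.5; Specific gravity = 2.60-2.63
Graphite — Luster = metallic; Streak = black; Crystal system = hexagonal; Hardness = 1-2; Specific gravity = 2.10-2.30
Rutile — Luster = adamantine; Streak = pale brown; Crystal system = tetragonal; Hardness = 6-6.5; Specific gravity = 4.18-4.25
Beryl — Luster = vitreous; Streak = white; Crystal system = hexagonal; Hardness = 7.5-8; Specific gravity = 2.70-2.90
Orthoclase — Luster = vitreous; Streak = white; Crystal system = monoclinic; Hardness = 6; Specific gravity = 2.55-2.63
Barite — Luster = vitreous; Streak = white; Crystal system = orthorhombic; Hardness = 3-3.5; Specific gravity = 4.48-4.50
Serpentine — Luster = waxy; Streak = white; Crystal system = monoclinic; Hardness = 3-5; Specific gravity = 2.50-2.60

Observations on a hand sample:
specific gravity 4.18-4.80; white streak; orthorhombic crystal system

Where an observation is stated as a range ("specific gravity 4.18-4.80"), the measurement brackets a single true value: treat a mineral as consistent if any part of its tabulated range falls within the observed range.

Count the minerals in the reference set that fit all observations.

Specific gravity 4.18-4.80: narrows the field to Garnet, Goethite, Olivine, Zircon, Rutile, Barite.
White streak rules out Goethite, Rutile.
Orthorhombic crystal system excludes Garnet, Zircon.
The minerals that satisfy all observations are Barite, Olivine.
That is 2 minerals.

2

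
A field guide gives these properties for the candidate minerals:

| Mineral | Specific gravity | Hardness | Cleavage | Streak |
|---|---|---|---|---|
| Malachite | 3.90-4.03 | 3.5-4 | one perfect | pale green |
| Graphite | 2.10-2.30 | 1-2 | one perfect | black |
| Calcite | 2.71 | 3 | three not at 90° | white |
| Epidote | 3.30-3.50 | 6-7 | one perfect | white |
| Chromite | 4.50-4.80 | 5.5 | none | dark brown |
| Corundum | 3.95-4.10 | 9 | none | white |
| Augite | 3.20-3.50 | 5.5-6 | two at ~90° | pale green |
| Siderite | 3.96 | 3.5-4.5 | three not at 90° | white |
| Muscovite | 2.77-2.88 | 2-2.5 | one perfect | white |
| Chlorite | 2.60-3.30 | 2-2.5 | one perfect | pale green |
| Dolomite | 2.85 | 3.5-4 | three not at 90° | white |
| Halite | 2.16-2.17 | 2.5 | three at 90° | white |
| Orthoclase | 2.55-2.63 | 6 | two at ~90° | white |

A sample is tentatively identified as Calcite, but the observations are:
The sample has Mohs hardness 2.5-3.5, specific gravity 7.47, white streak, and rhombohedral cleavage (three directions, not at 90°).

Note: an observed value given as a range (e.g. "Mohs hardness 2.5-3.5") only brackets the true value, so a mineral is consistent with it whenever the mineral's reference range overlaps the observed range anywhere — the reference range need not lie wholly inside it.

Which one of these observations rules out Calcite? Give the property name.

Mohs hardness 2.5-3.5: Calcite has hardness 3 — within range.
Specific gravity 7.47: Calcite has SG 2.71 — outside the reference range.
White streak: Calcite has white streak — within range.
Rhombohedral cleavage (three directions, not at 90°): Calcite has cleavage three not at 90° — within range.
Only the specific gravity is inconsistent.

specific gravity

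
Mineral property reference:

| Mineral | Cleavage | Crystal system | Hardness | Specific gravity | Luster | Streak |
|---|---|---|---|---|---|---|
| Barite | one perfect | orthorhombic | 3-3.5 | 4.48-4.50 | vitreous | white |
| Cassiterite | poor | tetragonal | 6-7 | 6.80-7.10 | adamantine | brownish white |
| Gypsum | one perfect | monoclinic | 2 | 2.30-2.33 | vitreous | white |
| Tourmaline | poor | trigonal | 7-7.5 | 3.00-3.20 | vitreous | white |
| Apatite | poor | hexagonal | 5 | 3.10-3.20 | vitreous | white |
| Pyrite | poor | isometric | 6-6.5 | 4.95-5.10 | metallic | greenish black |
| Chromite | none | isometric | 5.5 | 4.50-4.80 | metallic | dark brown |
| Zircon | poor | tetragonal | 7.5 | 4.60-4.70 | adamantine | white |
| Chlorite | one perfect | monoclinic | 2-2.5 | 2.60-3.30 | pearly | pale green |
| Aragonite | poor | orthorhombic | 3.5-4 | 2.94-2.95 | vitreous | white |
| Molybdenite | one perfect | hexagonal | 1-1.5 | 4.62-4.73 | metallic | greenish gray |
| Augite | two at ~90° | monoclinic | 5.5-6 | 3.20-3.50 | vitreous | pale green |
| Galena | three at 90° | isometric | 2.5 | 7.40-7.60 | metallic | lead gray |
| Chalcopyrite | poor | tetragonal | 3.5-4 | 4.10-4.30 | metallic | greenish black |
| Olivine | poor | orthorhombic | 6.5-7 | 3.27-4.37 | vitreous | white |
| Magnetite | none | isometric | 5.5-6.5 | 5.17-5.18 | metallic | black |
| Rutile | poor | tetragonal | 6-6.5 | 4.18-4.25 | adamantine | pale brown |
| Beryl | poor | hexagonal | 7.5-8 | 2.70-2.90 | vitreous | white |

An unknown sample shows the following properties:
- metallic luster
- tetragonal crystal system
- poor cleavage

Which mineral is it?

Metallic luster — only Pyrite, Chromite, Molybdenite, Galena, Chalcopyrite, Magnetite remain.
Tetragonal crystal system — Chalcopyrite remains.
Poor cleavage — no further eliminations.
The only mineral consistent with every observation is Chalcopyrite.

Chalcopyrite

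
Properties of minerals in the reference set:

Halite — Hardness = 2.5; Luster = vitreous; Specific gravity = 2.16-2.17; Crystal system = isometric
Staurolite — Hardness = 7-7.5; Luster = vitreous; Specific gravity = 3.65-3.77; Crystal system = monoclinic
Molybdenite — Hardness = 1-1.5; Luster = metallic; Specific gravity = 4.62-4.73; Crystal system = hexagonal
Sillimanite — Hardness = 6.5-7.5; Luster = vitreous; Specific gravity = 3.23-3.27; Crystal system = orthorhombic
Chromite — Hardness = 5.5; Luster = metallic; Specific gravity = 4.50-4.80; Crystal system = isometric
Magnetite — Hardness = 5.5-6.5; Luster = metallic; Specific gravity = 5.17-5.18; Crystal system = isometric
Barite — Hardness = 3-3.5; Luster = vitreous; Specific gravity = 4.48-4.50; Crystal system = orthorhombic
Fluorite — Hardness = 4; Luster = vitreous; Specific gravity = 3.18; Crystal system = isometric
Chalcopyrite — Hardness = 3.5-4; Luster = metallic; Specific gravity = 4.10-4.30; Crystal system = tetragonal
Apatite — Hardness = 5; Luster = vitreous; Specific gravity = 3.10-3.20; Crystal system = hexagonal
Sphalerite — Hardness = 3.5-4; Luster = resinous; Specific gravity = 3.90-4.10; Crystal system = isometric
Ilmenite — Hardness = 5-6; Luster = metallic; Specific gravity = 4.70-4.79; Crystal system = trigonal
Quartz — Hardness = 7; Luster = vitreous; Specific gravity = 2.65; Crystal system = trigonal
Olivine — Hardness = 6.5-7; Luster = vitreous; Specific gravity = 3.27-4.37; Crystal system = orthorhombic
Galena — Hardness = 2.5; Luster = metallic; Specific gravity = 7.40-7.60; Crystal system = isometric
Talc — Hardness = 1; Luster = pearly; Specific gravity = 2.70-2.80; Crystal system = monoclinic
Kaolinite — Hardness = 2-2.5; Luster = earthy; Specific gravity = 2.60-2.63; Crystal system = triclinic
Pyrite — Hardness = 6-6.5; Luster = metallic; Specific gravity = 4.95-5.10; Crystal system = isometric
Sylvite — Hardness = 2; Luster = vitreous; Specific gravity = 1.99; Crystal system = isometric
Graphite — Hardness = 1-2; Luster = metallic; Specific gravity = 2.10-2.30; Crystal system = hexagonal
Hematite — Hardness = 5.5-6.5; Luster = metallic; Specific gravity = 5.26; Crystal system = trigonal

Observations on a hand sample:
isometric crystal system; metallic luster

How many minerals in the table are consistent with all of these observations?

Isometric crystal system — leaves Halite, Chromite, Magnetite, Fluorite, Sphalerite, Galena, Pyrite, Sylvite.
Metallic luster rules out Halite, Fluorite, Sphalerite, Sylvite.
Remaining candidates: Chromite, Galena, Magnetite, Pyrite.
That is 4 minerals.

4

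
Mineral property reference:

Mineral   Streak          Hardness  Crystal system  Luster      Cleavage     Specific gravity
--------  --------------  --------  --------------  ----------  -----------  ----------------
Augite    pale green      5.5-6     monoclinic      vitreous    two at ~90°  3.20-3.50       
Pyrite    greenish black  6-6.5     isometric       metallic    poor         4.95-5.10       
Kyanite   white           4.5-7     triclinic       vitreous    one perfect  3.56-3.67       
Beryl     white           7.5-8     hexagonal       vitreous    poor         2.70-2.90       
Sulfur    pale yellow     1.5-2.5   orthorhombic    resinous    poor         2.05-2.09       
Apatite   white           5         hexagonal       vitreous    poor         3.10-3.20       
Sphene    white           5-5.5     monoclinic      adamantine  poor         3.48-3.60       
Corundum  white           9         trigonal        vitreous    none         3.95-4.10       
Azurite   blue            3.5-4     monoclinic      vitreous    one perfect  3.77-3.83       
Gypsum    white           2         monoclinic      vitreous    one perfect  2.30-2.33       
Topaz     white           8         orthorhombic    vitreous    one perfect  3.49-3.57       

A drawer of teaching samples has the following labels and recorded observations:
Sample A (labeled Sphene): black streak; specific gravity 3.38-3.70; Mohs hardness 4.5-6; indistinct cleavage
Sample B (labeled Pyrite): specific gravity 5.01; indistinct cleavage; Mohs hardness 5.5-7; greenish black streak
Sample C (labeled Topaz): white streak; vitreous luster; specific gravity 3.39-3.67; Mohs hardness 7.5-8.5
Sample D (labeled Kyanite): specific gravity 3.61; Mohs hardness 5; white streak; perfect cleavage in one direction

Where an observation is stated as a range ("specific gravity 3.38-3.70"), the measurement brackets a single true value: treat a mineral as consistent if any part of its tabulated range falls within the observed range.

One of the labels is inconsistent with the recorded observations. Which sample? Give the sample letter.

A

Sample A: Sphene has white streak, but the record shows black streak — this label is wrong.
Sample B: observations are consistent with Pyrite.
Sample C: observations are consistent with Topaz.
Sample D: observations are consistent with Kyanite.
The mislabeled specimen is A.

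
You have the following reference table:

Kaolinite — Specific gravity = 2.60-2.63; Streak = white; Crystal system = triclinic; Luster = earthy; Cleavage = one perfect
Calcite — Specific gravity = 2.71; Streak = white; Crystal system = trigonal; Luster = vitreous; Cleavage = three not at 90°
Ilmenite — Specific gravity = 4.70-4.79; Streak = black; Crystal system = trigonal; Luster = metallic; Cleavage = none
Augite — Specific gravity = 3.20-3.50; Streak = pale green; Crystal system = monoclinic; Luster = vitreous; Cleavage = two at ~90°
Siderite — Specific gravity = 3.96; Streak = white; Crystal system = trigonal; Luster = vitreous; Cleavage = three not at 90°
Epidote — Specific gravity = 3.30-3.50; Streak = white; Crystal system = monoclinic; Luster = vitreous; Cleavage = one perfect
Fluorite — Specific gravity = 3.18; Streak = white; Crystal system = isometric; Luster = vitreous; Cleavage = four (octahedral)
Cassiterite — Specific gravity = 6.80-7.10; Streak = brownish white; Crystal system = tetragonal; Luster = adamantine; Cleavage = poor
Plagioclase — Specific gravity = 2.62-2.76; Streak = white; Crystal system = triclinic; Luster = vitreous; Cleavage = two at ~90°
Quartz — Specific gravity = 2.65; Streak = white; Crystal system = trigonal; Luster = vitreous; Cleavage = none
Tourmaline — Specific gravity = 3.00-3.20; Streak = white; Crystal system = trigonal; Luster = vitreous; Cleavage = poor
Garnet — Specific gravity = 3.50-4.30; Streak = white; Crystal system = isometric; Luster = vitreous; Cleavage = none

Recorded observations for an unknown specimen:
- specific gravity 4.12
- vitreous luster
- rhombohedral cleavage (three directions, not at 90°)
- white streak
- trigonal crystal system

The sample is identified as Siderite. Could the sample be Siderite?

Specific gravity 4.12 — Siderite has SG 3.96; which does not match.
Vitreous luster — consistent with Siderite (vitreous luster).
Rhombohedral cleavage (three directions, not at 90°) — consistent with Siderite (cleavage three not at 90°).
White streak — consistent with Siderite (white streak).
Trigonal crystal system — consistent with Siderite (trigonal system).
The specific gravity observation rules out Siderite.

Inconsistent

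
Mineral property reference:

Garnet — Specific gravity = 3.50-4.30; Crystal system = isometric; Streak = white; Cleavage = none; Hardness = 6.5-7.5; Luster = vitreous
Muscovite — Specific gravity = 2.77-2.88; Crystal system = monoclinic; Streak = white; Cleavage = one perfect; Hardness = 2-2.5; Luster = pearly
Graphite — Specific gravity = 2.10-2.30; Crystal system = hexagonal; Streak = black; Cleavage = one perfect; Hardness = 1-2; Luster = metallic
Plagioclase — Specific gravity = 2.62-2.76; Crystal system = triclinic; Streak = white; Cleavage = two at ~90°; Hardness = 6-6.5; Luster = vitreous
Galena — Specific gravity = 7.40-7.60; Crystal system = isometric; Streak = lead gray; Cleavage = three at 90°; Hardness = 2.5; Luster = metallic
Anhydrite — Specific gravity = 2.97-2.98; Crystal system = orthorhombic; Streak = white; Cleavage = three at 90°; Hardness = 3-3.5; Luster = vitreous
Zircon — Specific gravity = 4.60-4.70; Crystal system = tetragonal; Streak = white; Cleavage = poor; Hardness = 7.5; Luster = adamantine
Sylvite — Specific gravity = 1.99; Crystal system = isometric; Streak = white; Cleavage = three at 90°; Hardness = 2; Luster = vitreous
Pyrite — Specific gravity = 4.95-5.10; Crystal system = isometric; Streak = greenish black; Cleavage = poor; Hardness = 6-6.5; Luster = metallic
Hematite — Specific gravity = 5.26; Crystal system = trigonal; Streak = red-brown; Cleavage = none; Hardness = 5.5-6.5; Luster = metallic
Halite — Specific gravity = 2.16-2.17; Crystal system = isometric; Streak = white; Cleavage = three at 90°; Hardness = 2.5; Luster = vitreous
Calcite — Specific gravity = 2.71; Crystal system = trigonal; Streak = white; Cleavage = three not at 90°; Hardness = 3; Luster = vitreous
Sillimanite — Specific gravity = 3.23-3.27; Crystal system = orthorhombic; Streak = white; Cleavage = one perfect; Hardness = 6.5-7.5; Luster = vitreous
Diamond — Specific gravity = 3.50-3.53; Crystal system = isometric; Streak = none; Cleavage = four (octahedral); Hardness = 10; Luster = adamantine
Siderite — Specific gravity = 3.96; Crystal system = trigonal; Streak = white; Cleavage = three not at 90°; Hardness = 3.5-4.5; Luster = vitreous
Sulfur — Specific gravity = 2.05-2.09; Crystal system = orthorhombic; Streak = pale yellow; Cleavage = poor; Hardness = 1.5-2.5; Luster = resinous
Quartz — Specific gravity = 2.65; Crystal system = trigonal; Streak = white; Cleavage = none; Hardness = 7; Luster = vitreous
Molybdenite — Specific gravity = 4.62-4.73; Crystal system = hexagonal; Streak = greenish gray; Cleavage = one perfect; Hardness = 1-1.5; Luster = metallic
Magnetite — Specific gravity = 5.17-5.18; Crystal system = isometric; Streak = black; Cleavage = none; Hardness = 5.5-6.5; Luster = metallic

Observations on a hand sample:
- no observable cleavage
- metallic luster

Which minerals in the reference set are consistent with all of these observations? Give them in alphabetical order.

No observable cleavage: narrows the field to Garnet, Hematite, Quartz, Magnetite.
Metallic luster excludes Garnet, Quartz.
Remaining candidates: Hematite, Magnetite.

Hematite, Magnetite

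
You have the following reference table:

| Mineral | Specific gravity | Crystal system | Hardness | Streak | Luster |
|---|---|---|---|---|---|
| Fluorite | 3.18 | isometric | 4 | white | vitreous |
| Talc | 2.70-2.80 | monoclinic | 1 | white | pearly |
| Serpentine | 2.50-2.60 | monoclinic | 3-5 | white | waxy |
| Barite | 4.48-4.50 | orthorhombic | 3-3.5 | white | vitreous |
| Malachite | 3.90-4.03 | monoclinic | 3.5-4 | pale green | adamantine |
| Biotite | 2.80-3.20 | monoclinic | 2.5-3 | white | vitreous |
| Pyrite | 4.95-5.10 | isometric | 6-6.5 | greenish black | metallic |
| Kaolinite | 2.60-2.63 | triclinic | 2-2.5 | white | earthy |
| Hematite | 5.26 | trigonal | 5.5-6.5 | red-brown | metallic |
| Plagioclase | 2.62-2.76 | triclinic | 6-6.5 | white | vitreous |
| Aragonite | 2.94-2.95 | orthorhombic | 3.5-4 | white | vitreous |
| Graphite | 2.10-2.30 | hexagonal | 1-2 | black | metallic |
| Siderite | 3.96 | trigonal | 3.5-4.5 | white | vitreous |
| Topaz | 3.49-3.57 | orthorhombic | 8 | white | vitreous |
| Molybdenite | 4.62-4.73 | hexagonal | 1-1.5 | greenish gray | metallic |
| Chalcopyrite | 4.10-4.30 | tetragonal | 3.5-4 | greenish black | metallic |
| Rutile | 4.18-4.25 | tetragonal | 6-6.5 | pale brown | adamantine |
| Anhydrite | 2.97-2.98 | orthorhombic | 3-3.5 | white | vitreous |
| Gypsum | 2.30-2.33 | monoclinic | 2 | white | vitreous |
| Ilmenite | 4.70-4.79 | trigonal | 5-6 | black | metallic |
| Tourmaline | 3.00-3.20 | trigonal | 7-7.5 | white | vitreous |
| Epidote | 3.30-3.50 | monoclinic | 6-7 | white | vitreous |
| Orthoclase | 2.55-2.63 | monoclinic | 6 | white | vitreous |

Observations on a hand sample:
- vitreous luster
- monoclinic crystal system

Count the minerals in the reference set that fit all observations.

Vitreous luster — narrows the field to Fluorite, Barite, Biotite, Plagioclase, Aragonite, Siderite, Topaz, Anhydrite, Gypsum, Tourmaline, Epidote, Orthoclase.
Monoclinic crystal system — Biotite, Gypsum, Epidote, Orthoclase remain.
The minerals that satisfy all observations are Biotite, Epidote, Gypsum, Orthoclase.
That is 4 minerals.

4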